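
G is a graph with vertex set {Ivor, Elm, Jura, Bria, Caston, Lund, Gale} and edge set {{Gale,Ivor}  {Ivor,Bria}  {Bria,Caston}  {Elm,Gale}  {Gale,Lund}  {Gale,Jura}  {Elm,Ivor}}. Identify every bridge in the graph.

Bria-Caston, Bria-Ivor, Gale-Jura, Gale-Lund

The edges on the cycle Elm-Gale-Ivor-Elm are not bridges since each lies on that cycle.
But removing Gale–Lund disconnects Gale from Lund; removing Bria–Caston disconnects Bria from Caston; removing Gale–Jura disconnects Gale from Jura; removing Ivor–Bria disconnects Ivor from Bria — these are bridges.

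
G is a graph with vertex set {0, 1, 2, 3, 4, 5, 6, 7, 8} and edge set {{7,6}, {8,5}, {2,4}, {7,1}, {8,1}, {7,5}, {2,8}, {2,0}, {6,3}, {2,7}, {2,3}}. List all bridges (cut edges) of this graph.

0-2, 2-4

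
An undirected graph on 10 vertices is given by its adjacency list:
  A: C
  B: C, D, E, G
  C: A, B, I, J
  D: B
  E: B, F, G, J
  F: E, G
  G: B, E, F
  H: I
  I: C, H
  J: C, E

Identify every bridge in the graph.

A-C, B-D, C-I, H-I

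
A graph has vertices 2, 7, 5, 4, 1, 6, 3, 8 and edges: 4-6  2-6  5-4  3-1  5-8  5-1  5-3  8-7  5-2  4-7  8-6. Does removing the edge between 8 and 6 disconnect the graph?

No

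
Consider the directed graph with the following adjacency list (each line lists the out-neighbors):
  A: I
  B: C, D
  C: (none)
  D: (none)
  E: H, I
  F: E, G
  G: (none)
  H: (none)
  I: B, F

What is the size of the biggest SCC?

3

{E, F, I} are all mutually reachable — one SCC of size 3.
{A} is an SCC by itself.
{D} is an SCC by itself.
{B} is an SCC by itself.
{C} is an SCC by itself.
(and 2 more singleton SCCs)
The largest has 3 vertices.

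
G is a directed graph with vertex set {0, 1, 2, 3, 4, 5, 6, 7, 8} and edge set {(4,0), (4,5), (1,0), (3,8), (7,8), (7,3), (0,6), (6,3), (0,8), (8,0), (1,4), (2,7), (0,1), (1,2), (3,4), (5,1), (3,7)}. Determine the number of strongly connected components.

{0, 1, 2, 3, 4, 5, 6, 7, 8} are all mutually reachable — one SCC of size 9.
That gives 1 strongly connected component.

1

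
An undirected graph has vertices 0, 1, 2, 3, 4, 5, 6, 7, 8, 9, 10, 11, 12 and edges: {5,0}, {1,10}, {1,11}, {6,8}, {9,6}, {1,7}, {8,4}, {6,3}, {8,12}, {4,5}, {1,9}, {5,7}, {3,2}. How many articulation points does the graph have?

5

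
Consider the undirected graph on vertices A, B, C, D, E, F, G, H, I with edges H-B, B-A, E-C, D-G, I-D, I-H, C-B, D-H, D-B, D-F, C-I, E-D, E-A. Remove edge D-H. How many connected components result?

D and H are still connected via D-I-H, so the component count stays at 1.

1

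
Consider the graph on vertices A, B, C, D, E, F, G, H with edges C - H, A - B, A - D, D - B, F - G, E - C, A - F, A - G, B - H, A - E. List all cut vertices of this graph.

Removing A increases the component count from 1 to 2, so A is a cut vertex.
By contrast removing B leaves 1 component; it is not a cut vertex. No other vertex is a cut vertex either.

A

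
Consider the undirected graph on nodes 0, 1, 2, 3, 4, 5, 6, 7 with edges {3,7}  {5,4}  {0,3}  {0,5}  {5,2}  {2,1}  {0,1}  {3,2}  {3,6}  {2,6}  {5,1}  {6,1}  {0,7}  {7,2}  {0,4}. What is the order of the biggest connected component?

Starting from 0 we can reach 0, 1, 2, 3, 4, 5, 6, 7. That is one component of size 8.
The largest has 8 vertices.

8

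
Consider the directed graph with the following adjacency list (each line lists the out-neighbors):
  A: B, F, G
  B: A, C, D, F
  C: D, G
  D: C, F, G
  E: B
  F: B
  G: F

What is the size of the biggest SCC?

{A, B, C, D, F, G} are all mutually reachable — one SCC of size 6.
{E} is an SCC by itself.
The largest has 6 vertices.

6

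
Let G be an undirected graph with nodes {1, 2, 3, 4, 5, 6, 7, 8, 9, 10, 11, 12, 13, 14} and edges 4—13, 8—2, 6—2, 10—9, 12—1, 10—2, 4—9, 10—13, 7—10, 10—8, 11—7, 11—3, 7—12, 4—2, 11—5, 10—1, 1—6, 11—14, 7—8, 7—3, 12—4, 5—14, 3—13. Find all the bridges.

The edges on the cycle 11-5-14-11 are not bridges since each lies on that cycle.
Every edge lies on some cycle, so there are no bridges.

none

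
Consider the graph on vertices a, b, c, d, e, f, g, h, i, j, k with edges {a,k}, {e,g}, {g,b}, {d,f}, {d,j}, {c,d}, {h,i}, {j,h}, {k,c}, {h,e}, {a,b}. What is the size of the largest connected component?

Starting from a we can reach a, b, c, d, e, f, g, h, i, j, k. That is one component of size 11.
The largest has 11 vertices.

11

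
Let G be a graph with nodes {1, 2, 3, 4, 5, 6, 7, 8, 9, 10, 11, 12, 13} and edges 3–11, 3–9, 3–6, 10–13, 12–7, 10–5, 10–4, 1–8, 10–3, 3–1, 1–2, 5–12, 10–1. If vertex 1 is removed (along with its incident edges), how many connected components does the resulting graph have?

With 1 gone, the remaining components are: {2}; {8}; {3, 4, 5, 6, 7, 9, 10, 11, 12, 13}.
That is 3 components.

3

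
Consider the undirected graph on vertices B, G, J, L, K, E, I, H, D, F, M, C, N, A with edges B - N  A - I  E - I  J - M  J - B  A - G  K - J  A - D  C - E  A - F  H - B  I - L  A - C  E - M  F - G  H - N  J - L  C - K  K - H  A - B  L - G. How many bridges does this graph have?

The edges on the cycle K-J-B-N-H-K are not bridges since each lies on that cycle.
But removing A - D disconnects A from D — this is a bridge.

1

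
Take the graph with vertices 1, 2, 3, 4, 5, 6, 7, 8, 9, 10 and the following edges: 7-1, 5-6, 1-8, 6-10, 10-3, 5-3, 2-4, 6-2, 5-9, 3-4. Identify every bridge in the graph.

The edges on the cycle 6-10-3-4-2-6 are not bridges since each lies on that cycle.
But removing 1-8 disconnects 1 from 8; removing 9-5 disconnects 9 from 5; removing 1-7 disconnects 1 from 7 — these are bridges.

1-7, 1-8, 5-9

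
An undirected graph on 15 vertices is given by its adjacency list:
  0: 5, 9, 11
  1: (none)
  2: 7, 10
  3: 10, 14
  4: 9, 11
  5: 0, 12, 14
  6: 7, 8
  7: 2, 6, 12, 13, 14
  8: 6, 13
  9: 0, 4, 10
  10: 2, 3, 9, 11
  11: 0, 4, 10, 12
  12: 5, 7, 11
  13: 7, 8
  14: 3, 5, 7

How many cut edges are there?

0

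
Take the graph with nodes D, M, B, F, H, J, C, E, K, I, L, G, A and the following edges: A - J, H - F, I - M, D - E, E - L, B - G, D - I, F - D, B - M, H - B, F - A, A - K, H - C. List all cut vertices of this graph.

Removing A increases the component count from 1 to 3, so A is a cut vertex.
Removing B increases the component count from 1 to 2, so B is a cut vertex.
Removing D increases the component count from 1 to 2, so D is a cut vertex.
Likewise E, F, H are cut vertices.
By contrast removing J leaves 1 component; it is not a cut vertex. No other vertex is a cut vertex either.

A, B, D, E, F, H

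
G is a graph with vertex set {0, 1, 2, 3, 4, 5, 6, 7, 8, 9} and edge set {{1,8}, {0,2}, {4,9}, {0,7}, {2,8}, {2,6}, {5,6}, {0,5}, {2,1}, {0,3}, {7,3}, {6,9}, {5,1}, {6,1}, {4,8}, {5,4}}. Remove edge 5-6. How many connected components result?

5 and 6 are still connected via 5-1-6, so the component count stays at 1.

1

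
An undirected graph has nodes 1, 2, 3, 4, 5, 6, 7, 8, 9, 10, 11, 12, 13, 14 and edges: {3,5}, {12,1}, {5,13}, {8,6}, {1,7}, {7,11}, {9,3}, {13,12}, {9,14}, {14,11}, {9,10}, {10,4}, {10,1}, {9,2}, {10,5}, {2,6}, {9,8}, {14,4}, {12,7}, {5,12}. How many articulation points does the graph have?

1

Removing 9 increases the component count from 1 to 2, so 9 is a cut vertex.
By contrast removing 6 leaves 1 component; it is not a cut vertex. No other vertex is a cut vertex either.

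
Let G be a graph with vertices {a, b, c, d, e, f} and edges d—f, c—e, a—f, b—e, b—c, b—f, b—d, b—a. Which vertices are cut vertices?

Removing b increases the component count from 1 to 2, so b is a cut vertex.
By contrast removing f leaves 1 component; it is not a cut vertex. No other vertex is a cut vertex either.

b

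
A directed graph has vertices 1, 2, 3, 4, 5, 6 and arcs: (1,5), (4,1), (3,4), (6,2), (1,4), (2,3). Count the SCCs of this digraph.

{1, 4} are all mutually reachable — one SCC of size 2.
{5} is an SCC by itself.
{2} is an SCC by itself.
{6} is an SCC by itself.
{3} is an SCC by itself.
That gives 5 strongly connected components.

5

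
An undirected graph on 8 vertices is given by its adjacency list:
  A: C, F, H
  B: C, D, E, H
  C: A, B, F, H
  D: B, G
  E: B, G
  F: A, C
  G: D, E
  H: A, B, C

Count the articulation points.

Removing B increases the component count from 1 to 2, so B is a cut vertex.
By contrast removing C leaves 1 component; it is not a cut vertex. No other vertex is a cut vertex either.

1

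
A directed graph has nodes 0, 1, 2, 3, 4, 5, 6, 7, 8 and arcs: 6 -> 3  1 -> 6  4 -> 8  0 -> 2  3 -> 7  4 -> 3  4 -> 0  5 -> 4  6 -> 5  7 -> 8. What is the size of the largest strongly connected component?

{7} is an SCC by itself.
{6} is an SCC by itself.
{0} is an SCC by itself.
{3} is an SCC by itself.
{8} is an SCC by itself.
(and 4 more singleton SCCs)
The largest has 1 vertex.

1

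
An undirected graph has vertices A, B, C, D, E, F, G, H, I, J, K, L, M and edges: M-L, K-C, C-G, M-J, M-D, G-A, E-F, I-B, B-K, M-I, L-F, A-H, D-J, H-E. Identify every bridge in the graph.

The edges on the cycle M-D-J-M are not bridges since each lies on that cycle.
Every edge lies on some cycle, so there are no bridges.

none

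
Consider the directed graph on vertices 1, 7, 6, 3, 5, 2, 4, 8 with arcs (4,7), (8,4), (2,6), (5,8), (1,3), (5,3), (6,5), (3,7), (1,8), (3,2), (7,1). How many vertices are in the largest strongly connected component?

{1, 2, 3, 4, 5, 6, 7, 8} are all mutually reachable — one SCC of size 8.
The largest has 8 vertices.

8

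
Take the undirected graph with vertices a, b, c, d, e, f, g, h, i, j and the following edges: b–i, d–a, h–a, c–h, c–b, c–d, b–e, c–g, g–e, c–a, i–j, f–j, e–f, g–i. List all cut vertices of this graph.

Removing c increases the component count from 1 to 2, so c is a cut vertex.
By contrast removing e leaves 1 component; it is not a cut vertex. No other vertex is a cut vertex either.

c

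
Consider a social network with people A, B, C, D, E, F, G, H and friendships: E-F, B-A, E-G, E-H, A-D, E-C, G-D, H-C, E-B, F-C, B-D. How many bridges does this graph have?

0

The edges on the cycle E-H-C-E are not bridges since each lies on that cycle.
Every edge lies on some cycle, so there are no bridges.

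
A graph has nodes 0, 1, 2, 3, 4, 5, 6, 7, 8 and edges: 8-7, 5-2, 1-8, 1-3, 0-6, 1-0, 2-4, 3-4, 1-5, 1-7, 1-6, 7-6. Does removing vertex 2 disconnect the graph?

Deleting 2 leaves 1 component (was 1) (its neighbors 4, 5 remain connected to each other), so 2 is not a cut vertex.

No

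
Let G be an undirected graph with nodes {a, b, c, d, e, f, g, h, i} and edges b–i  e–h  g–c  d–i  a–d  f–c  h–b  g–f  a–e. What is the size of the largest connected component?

Starting from c we can reach c, f, g. That is one component of size 3.
Starting from a we can reach a, b, d, e, h, i. That is one component of size 6.
The largest has 6 vertices.

6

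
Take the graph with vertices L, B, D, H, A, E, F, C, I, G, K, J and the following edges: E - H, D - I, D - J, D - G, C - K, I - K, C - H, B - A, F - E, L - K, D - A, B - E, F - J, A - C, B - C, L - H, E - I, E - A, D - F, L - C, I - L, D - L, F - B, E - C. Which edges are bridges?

D-G

The edges on the cycle D-F-B-E-I-L-D are not bridges since each lies on that cycle.
But removing G - D disconnects G from D — this is a bridge.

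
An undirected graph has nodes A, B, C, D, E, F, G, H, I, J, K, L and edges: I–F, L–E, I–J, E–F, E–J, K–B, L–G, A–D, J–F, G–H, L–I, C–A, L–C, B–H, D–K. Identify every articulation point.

L

Removing L increases the component count from 1 to 2, so L is a cut vertex.
By contrast removing E leaves 1 component; it is not a cut vertex. No other vertex is a cut vertex either.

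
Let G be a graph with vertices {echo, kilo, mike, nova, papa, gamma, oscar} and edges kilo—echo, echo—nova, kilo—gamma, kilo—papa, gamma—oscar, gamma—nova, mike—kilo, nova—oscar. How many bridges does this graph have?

The edges on the cycle kilo-gamma-nova-echo-kilo are not bridges since each lies on that cycle.
But removing kilo—papa disconnects kilo from papa; removing mike—kilo disconnects mike from kilo — these are bridges.
That makes 2 bridges.

2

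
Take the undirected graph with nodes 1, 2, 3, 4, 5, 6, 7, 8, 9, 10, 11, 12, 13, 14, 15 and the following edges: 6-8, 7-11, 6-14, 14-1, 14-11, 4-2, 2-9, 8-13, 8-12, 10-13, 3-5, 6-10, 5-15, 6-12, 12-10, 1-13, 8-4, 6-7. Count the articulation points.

4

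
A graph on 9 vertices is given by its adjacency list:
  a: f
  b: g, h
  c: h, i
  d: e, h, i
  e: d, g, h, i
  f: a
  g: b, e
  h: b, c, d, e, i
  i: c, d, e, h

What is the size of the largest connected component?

7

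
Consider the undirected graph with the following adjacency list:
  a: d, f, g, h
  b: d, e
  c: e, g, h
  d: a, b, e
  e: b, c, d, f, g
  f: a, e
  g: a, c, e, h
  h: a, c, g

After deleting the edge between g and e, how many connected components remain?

g and e are still connected via g-c-e, so the component count stays at 1.

1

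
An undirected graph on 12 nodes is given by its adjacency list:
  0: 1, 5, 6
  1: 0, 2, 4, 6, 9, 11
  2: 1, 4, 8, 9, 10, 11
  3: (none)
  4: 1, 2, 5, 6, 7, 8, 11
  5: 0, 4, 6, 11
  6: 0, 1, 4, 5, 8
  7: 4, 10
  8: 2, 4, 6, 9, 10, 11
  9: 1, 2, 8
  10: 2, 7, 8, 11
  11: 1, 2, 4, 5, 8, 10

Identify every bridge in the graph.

The edges on the cycle 6-5-0-6 are not bridges since each lies on that cycle.
Every edge lies on some cycle, so there are no bridges.

none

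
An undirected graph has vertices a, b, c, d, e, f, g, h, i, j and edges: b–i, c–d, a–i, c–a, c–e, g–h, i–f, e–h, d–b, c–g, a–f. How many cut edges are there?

The edges on the cycle c-g-h-e-c are not bridges since each lies on that cycle.
Every edge lies on some cycle, so there are no bridges.

0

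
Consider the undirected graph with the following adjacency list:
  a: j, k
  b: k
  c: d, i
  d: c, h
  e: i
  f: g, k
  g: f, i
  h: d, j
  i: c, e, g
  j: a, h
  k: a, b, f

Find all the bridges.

b-k, e-i

The edges on the cycle d-h-j-a-k-f-g-i-c-d are not bridges since each lies on that cycle.
But removing b-k disconnects b from k; removing e-i disconnects e from i — these are bridges.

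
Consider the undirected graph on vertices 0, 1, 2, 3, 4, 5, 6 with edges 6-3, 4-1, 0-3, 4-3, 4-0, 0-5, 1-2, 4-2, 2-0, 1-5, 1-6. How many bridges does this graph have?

The edges on the cycle 1-2-0-3-6-1 are not bridges since each lies on that cycle.
Every edge lies on some cycle, so there are no bridges.

0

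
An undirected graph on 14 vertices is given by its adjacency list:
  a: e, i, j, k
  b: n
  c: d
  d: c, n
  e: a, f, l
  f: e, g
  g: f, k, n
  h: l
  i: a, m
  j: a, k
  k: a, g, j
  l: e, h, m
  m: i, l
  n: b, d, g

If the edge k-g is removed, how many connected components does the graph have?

k and g are still connected via k-a-e-f-g, so the component count stays at 1.

1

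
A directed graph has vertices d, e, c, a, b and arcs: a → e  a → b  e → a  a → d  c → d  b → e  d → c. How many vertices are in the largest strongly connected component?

3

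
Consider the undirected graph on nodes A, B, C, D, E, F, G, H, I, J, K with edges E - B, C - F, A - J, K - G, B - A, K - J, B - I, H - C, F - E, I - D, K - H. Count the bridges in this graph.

3

The edges on the cycle K-H-C-F-E-B-A-J-K are not bridges since each lies on that cycle.
But removing I - B disconnects I from B; removing I - D disconnects I from D; removing K - G disconnects K from G — these are bridges.
That makes 3 bridges.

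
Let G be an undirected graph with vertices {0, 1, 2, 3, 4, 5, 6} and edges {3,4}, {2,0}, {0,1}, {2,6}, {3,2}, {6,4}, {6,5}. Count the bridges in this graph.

3

The edges on the cycle 3-2-6-4-3 are not bridges since each lies on that cycle.
But removing 6—5 disconnects 6 from 5; removing 0—1 disconnects 0 from 1; removing 2—0 disconnects 2 from 0 — these are bridges.
That makes 3 bridges.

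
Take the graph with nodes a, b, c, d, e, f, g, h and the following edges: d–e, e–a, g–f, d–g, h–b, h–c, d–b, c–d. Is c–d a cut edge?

No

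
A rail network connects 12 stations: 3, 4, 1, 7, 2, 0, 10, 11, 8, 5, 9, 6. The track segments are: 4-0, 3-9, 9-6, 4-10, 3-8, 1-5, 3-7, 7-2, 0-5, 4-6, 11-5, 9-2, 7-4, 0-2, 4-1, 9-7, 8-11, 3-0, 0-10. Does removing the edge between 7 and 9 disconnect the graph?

No

After removing 7-9, the path 7-3-9 still connects them, so the edge is not a bridge.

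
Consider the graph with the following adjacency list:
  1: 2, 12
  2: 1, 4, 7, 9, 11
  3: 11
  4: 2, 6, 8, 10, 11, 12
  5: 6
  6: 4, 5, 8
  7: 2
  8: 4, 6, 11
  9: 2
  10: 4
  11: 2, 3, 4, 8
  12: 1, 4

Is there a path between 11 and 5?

Yes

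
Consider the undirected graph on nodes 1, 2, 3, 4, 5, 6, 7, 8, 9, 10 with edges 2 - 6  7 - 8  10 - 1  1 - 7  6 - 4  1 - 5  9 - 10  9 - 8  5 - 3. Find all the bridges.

1-5, 2-6, 3-5, 4-6

The edges on the cycle 9-10-1-7-8-9 are not bridges since each lies on that cycle.
But removing 6 - 4 disconnects 6 from 4; removing 5 - 3 disconnects 5 from 3; removing 1 - 5 disconnects 1 from 5; removing 6 - 2 disconnects 6 from 2 — these are bridges.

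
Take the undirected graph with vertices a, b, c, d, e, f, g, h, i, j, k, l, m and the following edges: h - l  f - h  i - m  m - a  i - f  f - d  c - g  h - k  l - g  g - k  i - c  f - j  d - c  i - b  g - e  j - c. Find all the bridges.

The edges on the cycle f-d-c-j-f are not bridges since each lies on that cycle.
But removing m - a disconnects m from a; removing m - i disconnects m from i; removing i - b disconnects i from b; removing e - g disconnects e from g — these are bridges.

a-m, b-i, e-g, i-m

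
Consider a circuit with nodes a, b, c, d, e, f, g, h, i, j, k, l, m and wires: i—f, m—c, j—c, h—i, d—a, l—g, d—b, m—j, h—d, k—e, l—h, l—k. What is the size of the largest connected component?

Starting from c we can reach c, j, m. That is one component of size 3.
Starting from a we can reach a, b, d, e, f, g, h, i, k, l. That is one component of size 10.
The largest has 10 vertices.

10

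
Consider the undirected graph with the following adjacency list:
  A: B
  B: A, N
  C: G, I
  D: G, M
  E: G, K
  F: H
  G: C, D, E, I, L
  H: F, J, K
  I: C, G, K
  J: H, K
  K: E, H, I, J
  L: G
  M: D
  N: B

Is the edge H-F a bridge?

Yes

Removing H-F leaves no path between H and F: the component count goes from 2 to 3. So it is a bridge.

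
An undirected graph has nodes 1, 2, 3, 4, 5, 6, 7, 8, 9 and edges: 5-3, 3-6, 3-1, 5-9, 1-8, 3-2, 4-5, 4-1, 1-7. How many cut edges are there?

The edges on the cycle 4-5-3-1-4 are not bridges since each lies on that cycle.
But removing 5-9 disconnects 5 from 9; removing 3-6 disconnects 3 from 6; removing 7-1 disconnects 7 from 1; removing 1-8 disconnects 1 from 8 — these are bridges.
In total 5 edges are bridges.

5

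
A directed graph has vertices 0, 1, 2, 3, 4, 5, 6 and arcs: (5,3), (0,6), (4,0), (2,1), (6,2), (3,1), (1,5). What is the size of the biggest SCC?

3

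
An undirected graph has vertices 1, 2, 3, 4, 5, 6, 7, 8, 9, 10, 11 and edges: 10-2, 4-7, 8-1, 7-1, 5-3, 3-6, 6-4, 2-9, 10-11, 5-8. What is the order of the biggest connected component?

Starting from 2 we can reach 2, 9, 10, 11. That is one component of size 4.
Starting from 1 we can reach 1, 3, 4, 5, 6, 7, 8. That is one component of size 7.
The largest has 7 vertices.

7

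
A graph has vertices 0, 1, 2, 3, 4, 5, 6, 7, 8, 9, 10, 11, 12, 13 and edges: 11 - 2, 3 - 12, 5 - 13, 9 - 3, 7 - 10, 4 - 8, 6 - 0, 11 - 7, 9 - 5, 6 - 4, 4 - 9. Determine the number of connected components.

3

1 is isolated — a component by itself.
Starting from 2 we can reach 2, 7, 10, 11. That is one component of size 4.
Starting from 0 we can reach 0, 3, 4, 5, 6, 8, 9, 12, 13. That is one component of size 9.
Total: 3 components.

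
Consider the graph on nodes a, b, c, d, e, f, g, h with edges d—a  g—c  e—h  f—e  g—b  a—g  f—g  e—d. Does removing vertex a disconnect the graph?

Deleting a leaves 1 component (was 1) (its neighbors d, g remain connected to each other), so a is not a cut vertex.

No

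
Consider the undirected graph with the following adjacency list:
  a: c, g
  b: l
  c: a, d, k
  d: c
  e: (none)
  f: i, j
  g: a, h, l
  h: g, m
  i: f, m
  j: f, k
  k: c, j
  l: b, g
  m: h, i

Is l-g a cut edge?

Removing l-g leaves no path between l and g: the component count goes from 2 to 3. So it is a bridge.

Yes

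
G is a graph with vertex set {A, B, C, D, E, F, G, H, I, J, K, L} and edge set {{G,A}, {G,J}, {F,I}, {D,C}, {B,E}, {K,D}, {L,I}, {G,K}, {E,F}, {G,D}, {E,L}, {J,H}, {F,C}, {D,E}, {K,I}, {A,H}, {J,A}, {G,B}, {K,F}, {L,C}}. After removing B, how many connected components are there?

With B gone, the remaining components are: {A, C, D, E, F, G, H, I, J, K, L}.
That is 1 component.

1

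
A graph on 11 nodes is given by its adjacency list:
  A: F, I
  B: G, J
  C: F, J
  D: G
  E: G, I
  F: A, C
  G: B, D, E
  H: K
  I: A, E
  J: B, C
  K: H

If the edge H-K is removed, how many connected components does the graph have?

3

Before removal there are 2 components.
H-K is a bridge — removing it separates H's side from K's side.
After removal: 3 components.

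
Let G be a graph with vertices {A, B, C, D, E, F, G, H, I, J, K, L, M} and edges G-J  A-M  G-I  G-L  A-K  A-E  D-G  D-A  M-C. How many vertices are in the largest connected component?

F is isolated — a component by itself.
B is isolated — a component by itself.
H is isolated — a component by itself.
Starting from A we can reach A, C, D, E, G, I, J, K, L, M. That is one component of size 10.
The largest has 10 vertices.

10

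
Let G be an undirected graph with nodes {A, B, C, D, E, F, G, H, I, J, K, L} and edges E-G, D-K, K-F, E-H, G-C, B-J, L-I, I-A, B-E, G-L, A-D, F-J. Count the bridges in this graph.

2

The edges on the cycle B-E-G-L-I-A-D-K-F-J-B are not bridges since each lies on that cycle.
But removing E-H disconnects E from H; removing G-C disconnects G from C — these are bridges.
That makes 2 bridges.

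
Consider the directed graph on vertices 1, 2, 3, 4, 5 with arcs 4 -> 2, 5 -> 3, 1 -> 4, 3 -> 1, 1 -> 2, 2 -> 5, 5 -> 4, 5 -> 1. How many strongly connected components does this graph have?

{1, 2, 3, 4, 5} are all mutually reachable — one SCC of size 5.
That gives 1 strongly connected component.

1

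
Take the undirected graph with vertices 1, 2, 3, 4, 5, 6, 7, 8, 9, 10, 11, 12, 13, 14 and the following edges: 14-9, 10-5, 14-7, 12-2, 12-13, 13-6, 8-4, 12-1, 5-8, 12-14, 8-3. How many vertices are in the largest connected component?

11 is isolated — a component by itself.
Starting from 3 we can reach 3, 4, 5, 8, 10. That is one component of size 5.
Starting from 1 we can reach 1, 2, 6, 7, 9, 12, 13, 14. That is one component of size 8.
The largest has 8 vertices.

8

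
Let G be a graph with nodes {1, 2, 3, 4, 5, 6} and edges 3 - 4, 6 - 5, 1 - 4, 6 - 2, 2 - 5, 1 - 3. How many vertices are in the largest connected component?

Starting from 2 we can reach 2, 5, 6. That is one component of size 3.
Starting from 1 we can reach 1, 3, 4. That is one component of size 3.
The largest has 3 vertices.

3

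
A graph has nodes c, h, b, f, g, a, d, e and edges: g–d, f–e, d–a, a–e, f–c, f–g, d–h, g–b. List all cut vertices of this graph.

Removing d increases the component count from 1 to 2, so d is a cut vertex.
Removing f increases the component count from 1 to 2, so f is a cut vertex.
Removing g increases the component count from 1 to 2, so g is a cut vertex.
By contrast removing h leaves 1 component; it is not a cut vertex. No other vertex is a cut vertex either.

d, f, g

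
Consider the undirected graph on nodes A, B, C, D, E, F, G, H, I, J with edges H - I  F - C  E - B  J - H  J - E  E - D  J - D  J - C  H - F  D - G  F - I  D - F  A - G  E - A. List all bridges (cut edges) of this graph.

B-E

The edges on the cycle J-H-I-F-D-E-J are not bridges since each lies on that cycle.
But removing B - E disconnects B from E — this is a bridge.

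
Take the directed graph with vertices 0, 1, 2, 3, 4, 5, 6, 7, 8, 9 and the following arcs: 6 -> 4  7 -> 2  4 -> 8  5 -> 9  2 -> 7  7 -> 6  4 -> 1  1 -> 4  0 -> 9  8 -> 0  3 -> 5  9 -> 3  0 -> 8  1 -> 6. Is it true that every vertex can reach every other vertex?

No

There is no directed path from 3 to 4, so the graph is not strongly connected.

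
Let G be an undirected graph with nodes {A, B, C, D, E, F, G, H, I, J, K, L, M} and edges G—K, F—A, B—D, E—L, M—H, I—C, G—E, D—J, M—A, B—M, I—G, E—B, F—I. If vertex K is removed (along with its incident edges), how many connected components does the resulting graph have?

With K gone, the remaining components are: {A, B, C, D, E, F, G, H, I, J, L, M}.
That is 1 component.

1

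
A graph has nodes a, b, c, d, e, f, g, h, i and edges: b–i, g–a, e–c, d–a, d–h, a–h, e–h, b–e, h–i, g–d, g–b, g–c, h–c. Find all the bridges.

The edges on the cycle g-d-h-c-e-b-g are not bridges since each lies on that cycle.
Every edge lies on some cycle, so there are no bridges.

none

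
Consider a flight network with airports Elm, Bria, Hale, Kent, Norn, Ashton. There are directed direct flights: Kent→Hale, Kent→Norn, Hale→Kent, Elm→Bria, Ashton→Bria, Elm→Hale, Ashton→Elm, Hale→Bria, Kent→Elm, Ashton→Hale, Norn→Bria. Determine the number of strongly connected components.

4

{Elm, Hale, Kent} are all mutually reachable — one SCC of size 3.
{Ashton} is an SCC by itself.
{Bria} is an SCC by itself.
{Norn} is an SCC by itself.
That gives 4 strongly connected components.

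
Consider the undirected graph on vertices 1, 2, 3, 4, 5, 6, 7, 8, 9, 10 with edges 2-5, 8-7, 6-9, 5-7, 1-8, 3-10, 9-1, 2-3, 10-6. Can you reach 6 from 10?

From 10 we can reach 1, 2, 3, 5, 6, 7, 8, 9, 10, which includes 6.

Yes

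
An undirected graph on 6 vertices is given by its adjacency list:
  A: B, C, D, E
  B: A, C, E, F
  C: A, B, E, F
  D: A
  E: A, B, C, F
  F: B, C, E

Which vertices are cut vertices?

A

Removing A increases the component count from 1 to 2, so A is a cut vertex.
By contrast removing D leaves 1 component; it is not a cut vertex. No other vertex is a cut vertex either.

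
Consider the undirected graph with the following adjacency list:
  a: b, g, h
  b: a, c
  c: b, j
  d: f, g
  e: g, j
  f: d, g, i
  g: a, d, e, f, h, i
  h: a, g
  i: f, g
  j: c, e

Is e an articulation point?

No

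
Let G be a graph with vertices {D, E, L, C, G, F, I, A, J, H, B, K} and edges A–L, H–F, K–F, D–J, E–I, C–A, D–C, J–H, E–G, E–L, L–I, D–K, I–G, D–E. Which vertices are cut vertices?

Removing D increases the component count from 2 to 3, so D is a cut vertex.
By contrast removing H leaves 2 components; it is not a cut vertex. No other vertex is a cut vertex either.

D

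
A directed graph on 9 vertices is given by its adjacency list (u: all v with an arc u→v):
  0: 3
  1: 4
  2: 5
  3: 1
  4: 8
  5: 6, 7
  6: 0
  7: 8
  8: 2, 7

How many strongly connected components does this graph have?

{0, 1, 2, 3, 4, 5, 6, 7, 8} are all mutually reachable — one SCC of size 9.
That gives 1 strongly connected component.

1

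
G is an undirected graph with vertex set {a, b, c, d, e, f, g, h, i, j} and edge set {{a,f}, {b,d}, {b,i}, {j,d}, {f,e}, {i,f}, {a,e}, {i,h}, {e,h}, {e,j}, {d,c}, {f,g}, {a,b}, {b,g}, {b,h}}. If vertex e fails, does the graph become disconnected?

No

Deleting e leaves 1 component (was 1) (its neighbors a, f, h, j remain connected to each other), so e is not a cut vertex.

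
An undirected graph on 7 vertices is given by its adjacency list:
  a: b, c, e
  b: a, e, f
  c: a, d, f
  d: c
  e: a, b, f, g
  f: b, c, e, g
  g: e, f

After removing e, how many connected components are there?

With e gone, the remaining components are: {a, b, c, d, f, g}.
That is 1 component.

1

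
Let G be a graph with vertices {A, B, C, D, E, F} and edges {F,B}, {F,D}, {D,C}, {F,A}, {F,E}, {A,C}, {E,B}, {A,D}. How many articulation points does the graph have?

Removing F increases the component count from 1 to 2, so F is a cut vertex.
By contrast removing E leaves 1 component; it is not a cut vertex. No other vertex is a cut vertex either.

1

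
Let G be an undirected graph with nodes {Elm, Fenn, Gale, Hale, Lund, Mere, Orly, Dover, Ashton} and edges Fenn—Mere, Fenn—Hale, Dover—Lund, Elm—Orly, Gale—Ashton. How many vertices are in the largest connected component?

Starting from Lund we can reach Lund, Dover. That is one component of size 2.
Starting from Gale we can reach Gale, Ashton. That is one component of size 2.
Starting from Elm we can reach Elm, Orly. That is one component of size 2.
Starting from Fenn we can reach Fenn, Hale, Mere. That is one component of size 3.
The largest has 3 vertices.

3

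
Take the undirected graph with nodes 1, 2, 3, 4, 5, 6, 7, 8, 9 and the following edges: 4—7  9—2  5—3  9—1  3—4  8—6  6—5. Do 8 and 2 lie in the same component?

The component containing 8 is {3, 4, 5, 6, 7, 8}, and 2 is not in it.

No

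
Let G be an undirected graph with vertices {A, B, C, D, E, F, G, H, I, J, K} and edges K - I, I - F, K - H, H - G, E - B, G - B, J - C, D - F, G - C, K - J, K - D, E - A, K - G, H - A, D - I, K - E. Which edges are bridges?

none

The edges on the cycle K-H-A-E-K are not bridges since each lies on that cycle.
Every edge lies on some cycle, so there are no bridges.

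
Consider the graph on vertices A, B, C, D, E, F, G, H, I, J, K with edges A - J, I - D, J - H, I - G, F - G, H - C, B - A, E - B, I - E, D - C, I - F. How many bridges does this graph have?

The edges on the cycle I-F-G-I are not bridges since each lies on that cycle.
Every edge lies on some cycle, so there are no bridges.

0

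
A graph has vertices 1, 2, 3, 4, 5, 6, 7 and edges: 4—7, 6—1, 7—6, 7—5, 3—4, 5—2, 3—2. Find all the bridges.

The edges on the cycle 3-4-7-5-2-3 are not bridges since each lies on that cycle.
But removing 6—1 disconnects 6 from 1; removing 7—6 disconnects 7 from 6 — these are bridges.

1-6, 6-7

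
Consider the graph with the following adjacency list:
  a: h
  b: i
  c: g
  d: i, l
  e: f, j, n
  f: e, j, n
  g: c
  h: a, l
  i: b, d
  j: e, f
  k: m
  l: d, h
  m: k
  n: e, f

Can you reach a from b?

Yes

From b we can reach a, b, d, h, i, l, which includes a.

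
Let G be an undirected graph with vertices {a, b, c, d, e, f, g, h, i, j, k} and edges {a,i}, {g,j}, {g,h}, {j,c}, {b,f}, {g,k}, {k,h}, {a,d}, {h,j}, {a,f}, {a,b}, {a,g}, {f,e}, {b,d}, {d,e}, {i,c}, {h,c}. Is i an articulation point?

No

Deleting i leaves 1 component (was 1) (its neighbors a, c remain connected to each other), so i is not a cut vertex.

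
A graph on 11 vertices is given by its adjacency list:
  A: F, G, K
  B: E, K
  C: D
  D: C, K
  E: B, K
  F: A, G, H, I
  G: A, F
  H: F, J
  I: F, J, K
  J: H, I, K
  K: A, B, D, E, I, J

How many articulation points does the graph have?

Removing D increases the component count from 1 to 2, so D is a cut vertex.
Removing K increases the component count from 1 to 3, so K is a cut vertex.
By contrast removing E leaves 1 component; it is not a cut vertex. No other vertex is a cut vertex either.

2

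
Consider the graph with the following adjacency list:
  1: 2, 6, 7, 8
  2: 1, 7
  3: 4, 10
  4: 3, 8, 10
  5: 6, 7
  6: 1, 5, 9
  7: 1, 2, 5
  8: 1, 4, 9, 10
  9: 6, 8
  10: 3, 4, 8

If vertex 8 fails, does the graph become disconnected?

Deleting 8 raises the number of components from 1 to 2, so 8 is a cut vertex.

Yes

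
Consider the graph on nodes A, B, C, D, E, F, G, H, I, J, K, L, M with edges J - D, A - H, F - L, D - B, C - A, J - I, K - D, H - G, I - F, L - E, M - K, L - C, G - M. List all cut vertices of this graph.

Removing D increases the component count from 1 to 2, so D is a cut vertex.
Removing L increases the component count from 1 to 2, so L is a cut vertex.
By contrast removing M leaves 1 component; it is not a cut vertex. No other vertex is a cut vertex either.

D, L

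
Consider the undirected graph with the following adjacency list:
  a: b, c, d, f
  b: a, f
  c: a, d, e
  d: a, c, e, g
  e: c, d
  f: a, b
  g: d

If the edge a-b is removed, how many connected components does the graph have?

1

a and b are still connected via a-f-b, so the component count stays at 1.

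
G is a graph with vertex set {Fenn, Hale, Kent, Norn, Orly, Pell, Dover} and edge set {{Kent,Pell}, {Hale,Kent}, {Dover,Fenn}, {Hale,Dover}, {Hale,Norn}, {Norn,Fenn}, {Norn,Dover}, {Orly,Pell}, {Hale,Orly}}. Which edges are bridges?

none

The edges on the cycle Hale-Norn-Fenn-Dover-Hale are not bridges since each lies on that cycle.
Every edge lies on some cycle, so there are no bridges.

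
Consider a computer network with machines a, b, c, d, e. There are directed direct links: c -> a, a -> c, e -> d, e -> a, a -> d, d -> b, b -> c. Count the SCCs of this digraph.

{a, b, c, d} are all mutually reachable — one SCC of size 4.
{e} is an SCC by itself.
That gives 2 strongly connected components.

2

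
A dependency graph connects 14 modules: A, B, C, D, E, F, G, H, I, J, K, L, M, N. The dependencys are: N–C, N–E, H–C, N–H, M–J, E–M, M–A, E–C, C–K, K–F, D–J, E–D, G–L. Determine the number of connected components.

I is isolated — a component by itself.
B is isolated — a component by itself.
Starting from G we can reach G, L. That is one component of size 2.
Starting from A we can reach A, C, D, E, F, H, J, K, M, N. That is one component of size 10.
Total: 4 components.

4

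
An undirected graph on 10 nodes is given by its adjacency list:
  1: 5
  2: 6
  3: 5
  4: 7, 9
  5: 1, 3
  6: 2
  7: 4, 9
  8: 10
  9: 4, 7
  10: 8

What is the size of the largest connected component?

3

Starting from 2 we can reach 2, 6. That is one component of size 2.
Starting from 8 we can reach 8, 10. That is one component of size 2.
Starting from 1 we can reach 1, 3, 5. That is one component of size 3.
Starting from 4 we can reach 4, 7, 9. That is one component of size 3.
The largest has 3 vertices.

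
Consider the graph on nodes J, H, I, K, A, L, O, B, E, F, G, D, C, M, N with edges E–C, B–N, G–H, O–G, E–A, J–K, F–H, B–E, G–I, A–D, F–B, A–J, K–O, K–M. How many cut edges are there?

5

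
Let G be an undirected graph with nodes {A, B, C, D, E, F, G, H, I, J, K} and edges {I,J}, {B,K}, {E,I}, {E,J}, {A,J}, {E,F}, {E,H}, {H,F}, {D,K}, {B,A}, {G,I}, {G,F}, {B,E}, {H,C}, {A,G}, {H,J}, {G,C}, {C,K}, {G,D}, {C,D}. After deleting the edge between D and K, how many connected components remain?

D and K are still connected via D-C-K, so the component count stays at 1.

1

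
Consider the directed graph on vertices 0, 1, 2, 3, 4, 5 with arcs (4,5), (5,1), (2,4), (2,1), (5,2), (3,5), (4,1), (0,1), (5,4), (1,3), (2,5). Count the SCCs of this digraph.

2

{1, 2, 3, 4, 5} are all mutually reachable — one SCC of size 5.
{0} is an SCC by itself.
That gives 2 strongly connected components.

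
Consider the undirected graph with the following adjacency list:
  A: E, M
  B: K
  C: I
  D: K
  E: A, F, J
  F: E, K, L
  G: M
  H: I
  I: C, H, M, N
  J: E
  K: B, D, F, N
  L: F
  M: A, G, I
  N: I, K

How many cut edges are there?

7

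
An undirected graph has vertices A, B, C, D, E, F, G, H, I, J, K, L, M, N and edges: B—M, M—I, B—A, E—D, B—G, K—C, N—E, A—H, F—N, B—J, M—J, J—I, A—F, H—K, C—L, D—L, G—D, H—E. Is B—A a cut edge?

No

After removing B—A, the path B-G-D-E-H-A still connects them, so the edge is not a bridge.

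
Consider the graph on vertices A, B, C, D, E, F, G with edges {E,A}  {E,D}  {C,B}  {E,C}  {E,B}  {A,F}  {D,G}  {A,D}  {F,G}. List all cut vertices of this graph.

E

Removing E increases the component count from 1 to 2, so E is a cut vertex.
By contrast removing F leaves 1 component; it is not a cut vertex. No other vertex is a cut vertex either.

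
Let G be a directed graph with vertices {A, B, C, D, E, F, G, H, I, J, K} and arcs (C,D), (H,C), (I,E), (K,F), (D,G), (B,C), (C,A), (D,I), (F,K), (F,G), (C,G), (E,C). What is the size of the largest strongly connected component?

{C, D, E, I} are all mutually reachable — one SCC of size 4.
{F, K} are all mutually reachable — one SCC of size 2.
{A} is an SCC by itself.
{J} is an SCC by itself.
{B} is an SCC by itself.
(and 2 more singleton SCCs)
The largest has 4 vertices.

4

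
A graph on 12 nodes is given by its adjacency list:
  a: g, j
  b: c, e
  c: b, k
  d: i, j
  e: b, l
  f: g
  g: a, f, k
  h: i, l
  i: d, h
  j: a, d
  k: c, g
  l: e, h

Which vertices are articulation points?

Removing g increases the component count from 1 to 2, so g is a cut vertex.
By contrast removing c leaves 1 component; it is not a cut vertex. No other vertex is a cut vertex either.

g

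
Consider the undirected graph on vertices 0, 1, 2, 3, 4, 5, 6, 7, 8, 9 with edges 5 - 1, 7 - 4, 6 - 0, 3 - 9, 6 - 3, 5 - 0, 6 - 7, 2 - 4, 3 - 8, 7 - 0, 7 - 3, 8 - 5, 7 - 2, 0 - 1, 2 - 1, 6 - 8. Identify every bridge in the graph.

3-9

The edges on the cycle 7-2-4-7 are not bridges since each lies on that cycle.
But removing 9 - 3 disconnects 9 from 3 — this is a bridge.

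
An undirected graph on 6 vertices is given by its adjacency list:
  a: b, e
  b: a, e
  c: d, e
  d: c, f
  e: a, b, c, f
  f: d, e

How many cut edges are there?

0

The edges on the cycle e-a-b-e are not bridges since each lies on that cycle.
Every edge lies on some cycle, so there are no bridges.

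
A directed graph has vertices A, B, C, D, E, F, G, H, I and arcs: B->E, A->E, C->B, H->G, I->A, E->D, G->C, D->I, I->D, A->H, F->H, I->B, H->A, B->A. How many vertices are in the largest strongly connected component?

8

{A, B, C, D, E, G, H, I} are all mutually reachable — one SCC of size 8.
{F} is an SCC by itself.
The largest has 8 vertices.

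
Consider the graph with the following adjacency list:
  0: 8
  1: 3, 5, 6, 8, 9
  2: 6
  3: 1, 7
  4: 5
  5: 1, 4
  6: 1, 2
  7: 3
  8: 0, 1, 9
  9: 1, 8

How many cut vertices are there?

5

Removing 1 increases the component count from 1 to 4, so 1 is a cut vertex.
Removing 3 increases the component count from 1 to 2, so 3 is a cut vertex.
Removing 5 increases the component count from 1 to 2, so 5 is a cut vertex.
Likewise 6, 8 are cut vertices.
By contrast removing 0 leaves 1 component; it is not a cut vertex. No other vertex is a cut vertex either.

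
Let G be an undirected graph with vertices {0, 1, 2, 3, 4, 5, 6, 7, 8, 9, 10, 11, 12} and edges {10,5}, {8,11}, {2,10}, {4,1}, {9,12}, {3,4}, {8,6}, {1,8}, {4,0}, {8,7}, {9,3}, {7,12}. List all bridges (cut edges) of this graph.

The edges on the cycle 9-3-4-1-8-7-12-9 are not bridges since each lies on that cycle.
But removing 10–5 disconnects 10 from 5; removing 2–10 disconnects 2 from 10; removing 0–4 disconnects 0 from 4; removing 6–8 disconnects 6 from 8 — these are bridges.
In total 5 edges are bridges.

0-4, 10-2, 10-5, 11-8, 6-8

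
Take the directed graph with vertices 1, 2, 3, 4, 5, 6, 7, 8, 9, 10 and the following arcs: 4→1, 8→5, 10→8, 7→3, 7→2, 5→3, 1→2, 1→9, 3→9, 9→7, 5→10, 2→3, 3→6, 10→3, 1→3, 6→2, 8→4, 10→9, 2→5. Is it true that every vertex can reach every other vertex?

Yes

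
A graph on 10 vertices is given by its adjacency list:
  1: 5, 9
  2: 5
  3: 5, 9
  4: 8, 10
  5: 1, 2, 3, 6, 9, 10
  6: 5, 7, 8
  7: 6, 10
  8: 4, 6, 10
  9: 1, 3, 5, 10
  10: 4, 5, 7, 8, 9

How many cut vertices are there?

Removing 5 increases the component count from 1 to 2, so 5 is a cut vertex.
By contrast removing 10 leaves 1 component; it is not a cut vertex. No other vertex is a cut vertex either.

1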